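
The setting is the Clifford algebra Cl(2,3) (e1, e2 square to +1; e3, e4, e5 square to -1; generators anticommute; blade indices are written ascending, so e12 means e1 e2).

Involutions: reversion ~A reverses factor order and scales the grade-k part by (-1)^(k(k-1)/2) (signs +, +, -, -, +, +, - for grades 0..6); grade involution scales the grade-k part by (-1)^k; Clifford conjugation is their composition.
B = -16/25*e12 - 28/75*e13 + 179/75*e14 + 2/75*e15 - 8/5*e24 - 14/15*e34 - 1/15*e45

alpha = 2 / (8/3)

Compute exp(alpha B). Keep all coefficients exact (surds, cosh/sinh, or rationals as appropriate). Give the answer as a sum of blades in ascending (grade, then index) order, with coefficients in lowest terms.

B^2 term by term: the squares give (-16/25)^2*(e12)^2 + (-28/75)^2*(e13)^2 + (179/75)^2*(e14)^2 + (2/75)^2*(e15)^2 + (-8/5)^2*(e24)^2 + (-14/15)^2*(e34)^2 + (-1/15)^2*(e45)^2 = 256/625*(-1) + 784/5625*(+1) + 32041/5625*(+1) + 4/5625*(+1) + 64/25*(+1) + 196/225*(-1) + 1/225*(-1) = 64/9 (each basis 2-blade squares to minus the product of its generators' squares); cross terms between blades sharing an index anticommute and cancel; the commuting (index-disjoint) pairs give grade-4 terms 2*c*c'*(blade product), which cancel blade by blade — e1234: 448/375 - 448/375 = 0; e1245: 32/375 - 32/375 = 0; e1345: 56/1125 - 56/1125 = 0 — confirming B is simple. So B^2 = 64/9.
B^2 = 64/9 — the series telescopes hyperbolically here: l = 8/3, alpha*l = 2, so exp(alpha B) = cosh(2) + (sinh(2)/(8/3))*B = cosh(2) + (3*sinh(2)/8)*B.
Answer: cosh(2) - 6*sinh(2)/25*e12 - 7*sinh(2)/50*e13 + 179*sinh(2)/200*e14 + sinh(2)/100*e15 - 3*sinh(2)/5*e24 - 7*sinh(2)/20*e34 - sinh(2)/40*e45


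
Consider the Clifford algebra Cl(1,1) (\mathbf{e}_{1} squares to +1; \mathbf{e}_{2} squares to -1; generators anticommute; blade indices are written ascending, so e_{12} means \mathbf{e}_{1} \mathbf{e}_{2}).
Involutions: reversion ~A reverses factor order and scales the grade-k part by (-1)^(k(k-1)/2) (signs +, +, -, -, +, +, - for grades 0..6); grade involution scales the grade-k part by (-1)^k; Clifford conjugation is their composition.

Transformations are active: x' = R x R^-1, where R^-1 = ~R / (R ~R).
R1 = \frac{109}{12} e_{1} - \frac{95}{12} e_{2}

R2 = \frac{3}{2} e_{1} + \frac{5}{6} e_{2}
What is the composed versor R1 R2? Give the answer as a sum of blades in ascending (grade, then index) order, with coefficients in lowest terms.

Distribute over the terms of R1 (each basis-blade product reordered to ascending indices, repeated generators contracted through their squares):
(\frac{109}{12} e_{1}) R2 = \frac{109}{8} + \frac{545}{72} e_{12}
(-\frac{95}{12} e_{2}) R2 = \frac{475}{72} + \frac{95}{8} e_{12}
Summing the partial products and collecting blades:
Answer: \frac{182}{9} + \frac{175}{9} e_{12}


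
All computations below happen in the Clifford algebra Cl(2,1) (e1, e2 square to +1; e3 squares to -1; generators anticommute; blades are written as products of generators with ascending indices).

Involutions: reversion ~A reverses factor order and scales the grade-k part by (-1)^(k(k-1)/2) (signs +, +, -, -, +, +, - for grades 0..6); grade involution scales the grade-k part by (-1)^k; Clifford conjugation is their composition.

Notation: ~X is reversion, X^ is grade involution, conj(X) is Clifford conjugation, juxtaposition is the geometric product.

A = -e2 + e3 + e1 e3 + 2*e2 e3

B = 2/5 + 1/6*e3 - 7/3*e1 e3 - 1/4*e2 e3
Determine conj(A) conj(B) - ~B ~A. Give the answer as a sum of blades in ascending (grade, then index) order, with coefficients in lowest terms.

first term: -3 - 5/2*e1 - 11/60*e2 - 3/20*e3 + 53/12*e1 e2 - 2/5*e1 e3 - 29/30*e2 e3 - 7/3*e1 e2 e3
second term: -3 - 5/2*e1 - 59/60*e2 + 13/20*e3 - 53/12*e1 e2 - 2/5*e1 e3 - 19/30*e2 e3 + 7/3*e1 e2 e3
Answer: 4/5*e2 - 4/5*e3 + 53/6*e1 e2 - 1/3*e2 e3 - 14/3*e1 e2 e3


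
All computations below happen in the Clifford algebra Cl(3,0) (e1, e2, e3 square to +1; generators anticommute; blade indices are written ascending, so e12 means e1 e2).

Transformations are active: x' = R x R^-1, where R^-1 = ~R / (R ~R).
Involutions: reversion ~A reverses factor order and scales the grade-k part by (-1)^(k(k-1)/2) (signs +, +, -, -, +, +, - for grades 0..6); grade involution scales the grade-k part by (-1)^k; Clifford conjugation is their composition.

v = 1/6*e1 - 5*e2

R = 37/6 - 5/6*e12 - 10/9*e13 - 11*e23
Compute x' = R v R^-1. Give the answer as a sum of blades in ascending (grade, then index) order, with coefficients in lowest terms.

~R = 37/6 + 5/6*e12 + 10/9*e13 + 11*e23, and R ~R = 26075/162, so R^-1 = ~R / (26075/162).
R v = 187/36*e1 - 1105/36*e2 - 1480/27*e3 - 133/18*e123
Answer: 3884/3129*e1 + 5311/2086*e2 - 4301/1043*e3


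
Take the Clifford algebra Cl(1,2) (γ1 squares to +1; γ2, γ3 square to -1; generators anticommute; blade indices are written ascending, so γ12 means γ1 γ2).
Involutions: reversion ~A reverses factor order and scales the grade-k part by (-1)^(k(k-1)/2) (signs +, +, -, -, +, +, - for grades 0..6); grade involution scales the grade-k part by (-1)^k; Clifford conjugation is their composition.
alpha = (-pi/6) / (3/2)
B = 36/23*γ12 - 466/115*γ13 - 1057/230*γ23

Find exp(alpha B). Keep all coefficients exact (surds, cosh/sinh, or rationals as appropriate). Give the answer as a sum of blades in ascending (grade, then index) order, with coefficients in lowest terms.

B^2 term by term: the squares give (36/23)^2*(γ12)^2 + (-466/115)^2*(γ13)^2 + (-1057/230)^2*(γ23)^2 = 1296/529*(+1) + 217156/13225*(+1) + 1117249/52900*(-1) = -9/4 (each basis 2-blade squares to minus the product of its generators' squares); cross terms between blades sharing an index anticommute and cancel. So B^2 = -9/4.
B^2 = -9/4 — the negative square puts this in the circular regime; l = 3/2, alpha*l = -pi/6, so exp(alpha B) = cos(-pi/6) + (sin(-pi/6)/(3/2))*B = sqrt(3)/2 + (-1/3)*B.
Answer: sqrt(3)/2 - 12/23*γ12 + 466/345*γ13 + 1057/690*γ23


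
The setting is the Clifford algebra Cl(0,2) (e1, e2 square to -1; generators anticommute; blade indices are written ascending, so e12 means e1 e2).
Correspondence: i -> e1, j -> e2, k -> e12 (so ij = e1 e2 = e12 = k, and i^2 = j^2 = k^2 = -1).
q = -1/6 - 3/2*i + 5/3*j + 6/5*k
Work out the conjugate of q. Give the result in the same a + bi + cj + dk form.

In blades: q = -1/6 - 3/2*e1 + 5/3*e2 + 6/5*e12.
Conjugation here is Clifford conjugation: the scalar is fixed and the grade-1 and grade-2 blades all flip sign, giving -1/6 + 3/2*e1 - 5/3*e2 - 6/5*e12; translating back:
Answer: -1/6 + 3/2*i - 5/3*j - 6/5*k


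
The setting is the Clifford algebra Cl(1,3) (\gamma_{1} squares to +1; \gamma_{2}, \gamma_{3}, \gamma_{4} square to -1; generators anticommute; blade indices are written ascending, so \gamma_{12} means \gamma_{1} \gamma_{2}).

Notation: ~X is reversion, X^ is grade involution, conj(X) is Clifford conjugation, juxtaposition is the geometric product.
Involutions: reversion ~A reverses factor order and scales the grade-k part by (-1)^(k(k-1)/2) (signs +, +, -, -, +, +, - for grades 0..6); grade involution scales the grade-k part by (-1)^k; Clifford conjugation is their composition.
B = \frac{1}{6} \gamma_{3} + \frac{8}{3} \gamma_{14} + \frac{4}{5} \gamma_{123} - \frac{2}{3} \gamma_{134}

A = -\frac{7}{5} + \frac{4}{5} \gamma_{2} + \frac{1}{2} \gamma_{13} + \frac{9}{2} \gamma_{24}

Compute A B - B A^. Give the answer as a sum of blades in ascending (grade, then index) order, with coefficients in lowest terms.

first term: -\frac{1}{12} \gamma_{1} - \frac{2}{5} \gamma_{2} - \frac{7}{30} \gamma_{3} - \frac{1}{3} \gamma_{4} - 12 \gamma_{12} + \frac{16}{25} \gamma_{13} - \frac{56}{15} \gamma_{14} + \frac{2}{15} \gamma_{23} - \frac{4}{3} \gamma_{34} - \frac{103}{25} \gamma_{123} - \frac{32}{15} \gamma_{124} - \frac{8}{3} \gamma_{134} - \frac{3}{4} \gamma_{234} + \frac{8}{15} \gamma_{1234}
second term: \frac{1}{12} \gamma_{1} - \frac{2}{5} \gamma_{2} - \frac{7}{30} \gamma_{3} - \frac{1}{3} \gamma_{4} + 12 \gamma_{12} - \frac{16}{25} \gamma_{13} - \frac{56}{15} \gamma_{14} + \frac{2}{15} \gamma_{23} + \frac{4}{3} \gamma_{34} + \frac{47}{25} \gamma_{123} + \frac{32}{15} \gamma_{124} + \frac{68}{15} \gamma_{134} - \frac{3}{4} \gamma_{234} + \frac{8}{15} \gamma_{1234}
Answer: -\frac{1}{6} \gamma_{1} - 24 \gamma_{12} + \frac{32}{25} \gamma_{13} - \frac{8}{3} \gamma_{34} - 6 \gamma_{123} - \frac{64}{15} \gamma_{124} - \frac{36}{5} \gamma_{134}


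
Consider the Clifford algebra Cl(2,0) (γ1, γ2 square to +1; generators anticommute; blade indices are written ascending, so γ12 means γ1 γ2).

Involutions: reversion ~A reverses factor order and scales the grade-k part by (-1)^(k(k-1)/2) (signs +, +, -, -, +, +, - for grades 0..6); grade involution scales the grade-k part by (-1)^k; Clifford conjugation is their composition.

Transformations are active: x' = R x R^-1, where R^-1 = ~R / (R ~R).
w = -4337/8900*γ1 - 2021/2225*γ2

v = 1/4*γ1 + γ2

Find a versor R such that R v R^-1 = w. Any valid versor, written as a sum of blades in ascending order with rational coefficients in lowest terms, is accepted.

Sketch: the shared square 17/16 makes R = v + w = -528/2225*γ1 + 204/2225*γ2 the natural versor; its sandwich fixes that direction, negates (v - w)/2, and sends v to w.
Answer: -528/2225*γ1 + 204/2225*γ2


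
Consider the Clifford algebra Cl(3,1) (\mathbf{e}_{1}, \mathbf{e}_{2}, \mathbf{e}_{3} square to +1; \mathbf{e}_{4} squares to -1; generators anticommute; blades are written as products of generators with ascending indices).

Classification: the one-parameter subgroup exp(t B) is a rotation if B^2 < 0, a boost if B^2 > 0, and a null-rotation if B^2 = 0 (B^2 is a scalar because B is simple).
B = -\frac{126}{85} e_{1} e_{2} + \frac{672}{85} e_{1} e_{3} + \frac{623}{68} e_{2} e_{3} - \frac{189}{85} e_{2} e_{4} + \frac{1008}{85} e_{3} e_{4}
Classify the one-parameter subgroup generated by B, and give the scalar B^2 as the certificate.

B^2 term by term: the squares give (-\frac{126}{85})^2*(e_{1} e_{2})^2 + (\frac{672}{85})^2*(e_{1} e_{3})^2 + (\frac{623}{68})^2*(e_{2} e_{3})^2 + (-\frac{189}{85})^2*(e_{2} e_{4})^2 + (\frac{1008}{85})^2*(e_{3} e_{4})^2 = \frac{15876}{7225}*(-1) + \frac{451584}{7225}*(-1) + \frac{388129}{4624}*(-1) + \frac{35721}{7225}*(+1) + \frac{1016064}{7225}*(+1) = -\frac{49}{16} (each basis 2-blade squares to minus the product of its generators' squares); cross terms between blades sharing an index anticommute and cancel; the commuting (index-disjoint) pairs give grade-4 terms 2*c*c'*(blade product), which cancel blade by blade — e_{1} e_{2} e_{3} e_{4}: -\frac{254016}{7225} + \frac{254016}{7225} = 0 — confirming B is simple. So B^2 = -\frac{49}{16}.
Answer: rotation, certificate B^2 = -\frac{49}{16}. Certificate logic: -\frac{49}{16} is a conjugation-invariant scalar, so its sign fixes rotation versus boost versus null-rotation outright.


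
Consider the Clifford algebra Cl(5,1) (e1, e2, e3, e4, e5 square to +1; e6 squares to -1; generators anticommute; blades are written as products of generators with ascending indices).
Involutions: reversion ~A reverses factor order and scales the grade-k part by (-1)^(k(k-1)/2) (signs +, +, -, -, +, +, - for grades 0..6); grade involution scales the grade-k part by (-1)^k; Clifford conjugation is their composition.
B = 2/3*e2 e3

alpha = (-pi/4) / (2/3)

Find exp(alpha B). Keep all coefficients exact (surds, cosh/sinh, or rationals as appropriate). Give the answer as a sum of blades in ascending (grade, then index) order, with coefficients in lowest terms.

B^2 = (2/3)^2*(e2 e3)^2 = 4/9*(-1) = -4/9 (a basis 2-blade squares to minus the product of its generators' squares).
B^2 = -4/9 — the negative square puts this in the circular regime; l = 2/3, alpha*l = -pi/4, so exp(alpha B) = cos(-pi/4) + (sin(-pi/4)/(2/3))*B = sqrt(2)/2 + (-3*sqrt(2)/4)*B.
Answer: sqrt(2)/2 - sqrt(2)/2*e2 e3


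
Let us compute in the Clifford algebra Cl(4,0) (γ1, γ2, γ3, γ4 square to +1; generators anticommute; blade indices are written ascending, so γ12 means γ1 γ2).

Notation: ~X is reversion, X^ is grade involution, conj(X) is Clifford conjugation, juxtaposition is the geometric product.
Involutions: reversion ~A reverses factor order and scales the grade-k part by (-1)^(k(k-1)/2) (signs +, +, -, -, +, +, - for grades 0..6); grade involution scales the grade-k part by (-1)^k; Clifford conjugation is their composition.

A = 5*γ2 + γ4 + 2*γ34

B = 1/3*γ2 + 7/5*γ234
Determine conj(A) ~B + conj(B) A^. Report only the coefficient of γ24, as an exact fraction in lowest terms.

first term: -5/3 - 14/5*γ2 + 7/5*γ23 + 1/3*γ24 + 7*γ34 - 2/3*γ234
second term: 5/3 - 14/5*γ2 - 7/5*γ23 + 1/3*γ24 - 7*γ34 - 2/3*γ234
Answer: 2/3


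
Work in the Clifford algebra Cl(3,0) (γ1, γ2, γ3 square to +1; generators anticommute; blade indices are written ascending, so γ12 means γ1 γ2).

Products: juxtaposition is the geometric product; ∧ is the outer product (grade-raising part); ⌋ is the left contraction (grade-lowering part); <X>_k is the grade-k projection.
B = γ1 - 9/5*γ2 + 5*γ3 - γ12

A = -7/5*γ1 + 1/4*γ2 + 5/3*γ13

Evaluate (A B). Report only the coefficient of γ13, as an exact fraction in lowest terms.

step 1: -37/20 + 103/12*γ1 + 7/5*γ2 - 5/3*γ3 + 227/100*γ12 - 7*γ13 - 5/12*γ23 + 3*γ123
Answer: -7


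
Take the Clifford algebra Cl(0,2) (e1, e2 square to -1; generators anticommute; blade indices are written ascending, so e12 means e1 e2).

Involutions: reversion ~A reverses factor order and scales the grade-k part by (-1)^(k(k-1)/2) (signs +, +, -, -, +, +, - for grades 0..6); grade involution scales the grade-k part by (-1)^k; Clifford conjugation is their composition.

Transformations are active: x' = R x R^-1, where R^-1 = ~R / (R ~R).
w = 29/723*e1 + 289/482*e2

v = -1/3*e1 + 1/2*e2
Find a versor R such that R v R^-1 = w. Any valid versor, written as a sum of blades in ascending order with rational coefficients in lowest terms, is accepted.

Why this works: both vectors square to -13/36, so q(v) = q(w) and R = v + w = -212/723*e1 + 265/241*e2 carries v to w — its own direction survives, the complement (v - w)/2 flips.
Answer: -212/723*e1 + 265/241*e2


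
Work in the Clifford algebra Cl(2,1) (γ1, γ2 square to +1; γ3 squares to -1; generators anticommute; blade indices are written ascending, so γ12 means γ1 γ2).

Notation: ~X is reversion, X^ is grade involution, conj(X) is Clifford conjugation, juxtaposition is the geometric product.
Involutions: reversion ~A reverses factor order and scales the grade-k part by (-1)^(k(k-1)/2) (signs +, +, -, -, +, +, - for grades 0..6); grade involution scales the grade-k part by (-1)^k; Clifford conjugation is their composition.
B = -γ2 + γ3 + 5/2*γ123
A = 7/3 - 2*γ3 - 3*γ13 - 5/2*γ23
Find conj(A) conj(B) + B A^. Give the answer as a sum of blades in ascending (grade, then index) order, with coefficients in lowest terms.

first term: 2 + 37/4*γ1 - 8/3*γ2 - 29/6*γ3 - 5*γ12 - 2*γ23 + 17/6*γ123
second term: -2 - 37/4*γ1 + 8/3*γ2 + 29/6*γ3 - 5*γ12 - 2*γ23 + 17/6*γ123
Answer: -10*γ12 - 4*γ23 + 17/3*γ123


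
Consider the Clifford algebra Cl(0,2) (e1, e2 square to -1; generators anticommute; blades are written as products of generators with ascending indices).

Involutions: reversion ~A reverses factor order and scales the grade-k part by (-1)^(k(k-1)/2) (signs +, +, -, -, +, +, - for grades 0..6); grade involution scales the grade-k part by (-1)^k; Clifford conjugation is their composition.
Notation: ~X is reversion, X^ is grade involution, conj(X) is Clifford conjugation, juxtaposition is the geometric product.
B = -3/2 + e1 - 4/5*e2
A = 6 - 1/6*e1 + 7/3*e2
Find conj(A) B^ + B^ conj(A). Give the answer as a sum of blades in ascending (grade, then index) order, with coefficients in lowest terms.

first term: -209/30 - 25/4*e1 + 83/10*e2 - 11/5*e1 e2
second term: -209/30 - 25/4*e1 + 83/10*e2 + 11/5*e1 e2
Answer: -209/15 - 25/2*e1 + 83/5*e2


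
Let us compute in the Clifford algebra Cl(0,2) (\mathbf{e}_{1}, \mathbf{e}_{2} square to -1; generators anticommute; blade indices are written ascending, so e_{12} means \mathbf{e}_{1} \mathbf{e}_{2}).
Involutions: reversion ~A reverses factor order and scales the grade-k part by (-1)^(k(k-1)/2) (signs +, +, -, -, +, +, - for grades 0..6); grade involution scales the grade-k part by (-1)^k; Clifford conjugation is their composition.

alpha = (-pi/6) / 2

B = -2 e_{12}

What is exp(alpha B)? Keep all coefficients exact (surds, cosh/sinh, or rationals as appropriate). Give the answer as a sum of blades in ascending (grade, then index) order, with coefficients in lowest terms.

B^2 = (-2)^2*(e_{12})^2 = 4*(-1) = -4 (a basis 2-blade squares to minus the product of its generators' squares).
B^2 = -4 — circular case — the even/odd split gives cos and sin: l = 2, alpha*l = - \frac{\pi}{6}, so exp(alpha B) = cos(- \frac{\pi}{6}) + (sin(- \frac{\pi}{6})/2)*B = \frac{\sqrt{3}}{2} + (- \frac{1}{4})*B.
Answer: \frac{\sqrt{3}}{2} + \frac{1}{2} e_{12}


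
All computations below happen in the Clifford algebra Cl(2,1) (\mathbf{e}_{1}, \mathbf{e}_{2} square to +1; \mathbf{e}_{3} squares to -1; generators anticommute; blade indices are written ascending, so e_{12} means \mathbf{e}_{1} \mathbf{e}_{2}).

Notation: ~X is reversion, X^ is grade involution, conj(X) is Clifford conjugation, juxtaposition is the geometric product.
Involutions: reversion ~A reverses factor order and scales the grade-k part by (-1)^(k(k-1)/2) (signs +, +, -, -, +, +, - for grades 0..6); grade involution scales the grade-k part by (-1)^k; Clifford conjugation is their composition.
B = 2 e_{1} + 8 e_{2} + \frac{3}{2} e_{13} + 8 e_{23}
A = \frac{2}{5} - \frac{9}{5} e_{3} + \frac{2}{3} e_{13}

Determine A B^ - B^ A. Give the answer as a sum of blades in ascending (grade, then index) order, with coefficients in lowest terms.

first term: 1 - \frac{7}{2} e_{1} - \frac{88}{5} e_{2} + \frac{4}{3} e_{3} + \frac{16}{3} e_{12} - 3 e_{13} - \frac{56}{5} e_{23} + \frac{16}{3} e_{123}
second term: 1 + \frac{19}{10} e_{1} + \frac{56}{5} e_{2} - \frac{4}{3} e_{3} - \frac{16}{3} e_{12} + \frac{21}{5} e_{13} + \frac{88}{5} e_{23} + \frac{16}{3} e_{123}
Answer: -\frac{27}{5} e_{1} - \frac{144}{5} e_{2} + \frac{8}{3} e_{3} + \frac{32}{3} e_{12} - \frac{36}{5} e_{13} - \frac{144}{5} e_{23}


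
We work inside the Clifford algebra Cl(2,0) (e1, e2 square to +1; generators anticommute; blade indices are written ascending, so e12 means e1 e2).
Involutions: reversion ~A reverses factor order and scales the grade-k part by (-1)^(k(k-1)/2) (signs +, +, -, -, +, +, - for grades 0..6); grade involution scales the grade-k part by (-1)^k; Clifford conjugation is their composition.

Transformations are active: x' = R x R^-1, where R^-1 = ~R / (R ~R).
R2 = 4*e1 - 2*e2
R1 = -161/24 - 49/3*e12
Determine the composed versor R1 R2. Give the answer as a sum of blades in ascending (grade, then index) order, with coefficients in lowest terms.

Distribute over the terms of R1 (each basis-blade product reordered to ascending indices, repeated generators contracted through their squares):
(-161/24) R2 = -161/6*e1 + 161/12*e2
(-49/3*e12) R2 = 98/3*e1 + 196/3*e2
Summing the partial products and collecting blades:
Answer: 35/6*e1 + 315/4*e2


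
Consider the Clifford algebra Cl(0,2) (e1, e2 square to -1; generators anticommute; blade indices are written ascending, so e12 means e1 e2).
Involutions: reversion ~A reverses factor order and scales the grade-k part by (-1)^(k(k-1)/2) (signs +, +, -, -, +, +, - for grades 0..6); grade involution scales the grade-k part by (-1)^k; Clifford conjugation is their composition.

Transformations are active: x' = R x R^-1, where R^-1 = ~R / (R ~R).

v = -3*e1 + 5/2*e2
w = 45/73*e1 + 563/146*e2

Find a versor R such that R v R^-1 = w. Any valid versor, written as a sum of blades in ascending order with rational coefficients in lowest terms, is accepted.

Since q(v) = q(w) = -61/4, the sum R = v + w = -174/73*e1 + 464/73*e2 does the job whenever invertible.
Answer: -174/73*e1 + 464/73*e2


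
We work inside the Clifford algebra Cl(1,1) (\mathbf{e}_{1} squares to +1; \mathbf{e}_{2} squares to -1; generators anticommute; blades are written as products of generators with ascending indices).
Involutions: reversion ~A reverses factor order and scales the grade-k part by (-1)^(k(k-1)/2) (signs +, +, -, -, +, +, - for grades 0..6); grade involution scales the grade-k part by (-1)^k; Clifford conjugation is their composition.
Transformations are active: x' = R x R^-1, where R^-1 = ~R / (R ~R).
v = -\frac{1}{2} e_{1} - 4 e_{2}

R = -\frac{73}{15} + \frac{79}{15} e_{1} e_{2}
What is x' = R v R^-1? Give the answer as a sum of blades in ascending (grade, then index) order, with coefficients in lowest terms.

~R = -\frac{73}{15} - \frac{79}{15} e_{1} e_{2}, and R ~R = -\frac{304}{75}, so R^-1 = ~R / (-\frac{304}{75}).
R v = \frac{47}{2} e_{1} + \frac{221}{10} e_{2}
Answer: \frac{17307}{304} e_{1} + \frac{17349}{304} e_{2}


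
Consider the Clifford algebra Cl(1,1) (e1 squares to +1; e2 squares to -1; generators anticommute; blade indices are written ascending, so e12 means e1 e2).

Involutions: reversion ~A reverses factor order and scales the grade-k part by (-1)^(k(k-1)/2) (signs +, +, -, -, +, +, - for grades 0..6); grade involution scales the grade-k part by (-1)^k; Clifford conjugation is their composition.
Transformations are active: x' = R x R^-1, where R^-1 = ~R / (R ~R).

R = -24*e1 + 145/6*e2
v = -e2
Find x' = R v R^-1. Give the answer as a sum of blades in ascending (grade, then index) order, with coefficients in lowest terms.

~R = -24*e1 + 145/6*e2, and R ~R = -289/36, so R^-1 = ~R / (-289/36).
R v = 145/6 + 24*e12
Answer: 41760/289*e1 - 41761/289*e2


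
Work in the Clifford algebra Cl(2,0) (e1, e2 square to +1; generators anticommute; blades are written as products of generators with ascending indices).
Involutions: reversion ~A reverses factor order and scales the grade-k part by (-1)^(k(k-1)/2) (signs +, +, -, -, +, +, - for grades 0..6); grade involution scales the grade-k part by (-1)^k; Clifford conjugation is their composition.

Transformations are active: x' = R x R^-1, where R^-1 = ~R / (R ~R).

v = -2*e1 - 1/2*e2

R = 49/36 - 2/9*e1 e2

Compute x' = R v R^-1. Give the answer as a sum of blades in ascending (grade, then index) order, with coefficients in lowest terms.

~R = 49/36 + 2/9*e1 e2, and R ~R = 2465/1296, so R^-1 = ~R / (2465/1296).
R v = -47/18*e1 - 9/8*e2
Answer: -4282/2465*e1 - 5473/4930*e2


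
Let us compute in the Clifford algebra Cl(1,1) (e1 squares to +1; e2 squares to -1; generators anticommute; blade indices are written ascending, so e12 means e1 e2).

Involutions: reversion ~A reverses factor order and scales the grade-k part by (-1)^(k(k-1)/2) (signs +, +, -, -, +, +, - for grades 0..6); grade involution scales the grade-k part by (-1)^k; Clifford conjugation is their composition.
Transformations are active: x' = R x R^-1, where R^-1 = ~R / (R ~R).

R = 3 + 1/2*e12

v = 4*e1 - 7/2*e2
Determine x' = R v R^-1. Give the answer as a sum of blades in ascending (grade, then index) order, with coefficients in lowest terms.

~R = 3 - 1/2*e12, and R ~R = 35/4, so R^-1 = ~R / (35/4).
R v = 55/4*e1 - 25/2*e2
Answer: 38/7*e1 - 71/14*e2


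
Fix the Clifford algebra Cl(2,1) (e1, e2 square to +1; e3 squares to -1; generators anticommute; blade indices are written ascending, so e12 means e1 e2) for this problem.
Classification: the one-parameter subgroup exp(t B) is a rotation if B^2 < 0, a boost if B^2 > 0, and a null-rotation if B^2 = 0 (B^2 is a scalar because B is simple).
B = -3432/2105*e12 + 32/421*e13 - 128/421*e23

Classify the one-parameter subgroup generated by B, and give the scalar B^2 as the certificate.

B^2 term by term: the squares give (-3432/2105)^2*(e12)^2 + (32/421)^2*(e13)^2 + (-128/421)^2*(e23)^2 = 11778624/4431025*(-1) + 1024/177241*(+1) + 16384/177241*(+1) = -64/25 (each basis 2-blade squares to minus the product of its generators' squares); cross terms between blades sharing an index anticommute and cancel. So B^2 = -64/25.
Answer: rotation, certificate B^2 = -64/25. Because -64/25 is invariant under every versor sandwich, the classification follows from its sign alone.


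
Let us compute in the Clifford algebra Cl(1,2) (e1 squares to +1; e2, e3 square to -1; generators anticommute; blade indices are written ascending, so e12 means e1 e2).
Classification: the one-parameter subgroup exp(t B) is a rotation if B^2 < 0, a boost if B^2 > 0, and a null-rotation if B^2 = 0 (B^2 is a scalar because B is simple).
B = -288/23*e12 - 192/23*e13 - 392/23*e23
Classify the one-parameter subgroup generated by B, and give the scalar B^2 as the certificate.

B^2 term by term: the squares give (-288/23)^2*(e12)^2 + (-192/23)^2*(e13)^2 + (-392/23)^2*(e23)^2 = 82944/529*(+1) + 36864/529*(+1) + 153664/529*(-1) = -64 (each basis 2-blade squares to minus the product of its generators' squares); cross terms between blades sharing an index anticommute and cancel. So B^2 = -64.
Answer: rotation, certificate B^2 = -64. Note: conjugating B changes its blade decomposition but never the scalar B^2 = -64, whose sign settles the classification.


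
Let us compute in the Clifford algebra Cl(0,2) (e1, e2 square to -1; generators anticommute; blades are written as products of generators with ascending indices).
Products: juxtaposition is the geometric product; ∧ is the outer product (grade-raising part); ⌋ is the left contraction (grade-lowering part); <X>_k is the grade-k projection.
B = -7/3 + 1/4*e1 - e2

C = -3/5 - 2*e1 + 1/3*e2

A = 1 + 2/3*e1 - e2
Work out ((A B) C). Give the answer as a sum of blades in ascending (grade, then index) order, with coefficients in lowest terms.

step 1: -7/2 - 47/36*e1 + 4/3*e2 - 5/12*e1 e2
step 2: -43/45 + 713/90*e1 - 17/15*e2 + 67/27*e1 e2
Answer: -43/45 + 713/90*e1 - 17/15*e2 + 67/27*e1 e2


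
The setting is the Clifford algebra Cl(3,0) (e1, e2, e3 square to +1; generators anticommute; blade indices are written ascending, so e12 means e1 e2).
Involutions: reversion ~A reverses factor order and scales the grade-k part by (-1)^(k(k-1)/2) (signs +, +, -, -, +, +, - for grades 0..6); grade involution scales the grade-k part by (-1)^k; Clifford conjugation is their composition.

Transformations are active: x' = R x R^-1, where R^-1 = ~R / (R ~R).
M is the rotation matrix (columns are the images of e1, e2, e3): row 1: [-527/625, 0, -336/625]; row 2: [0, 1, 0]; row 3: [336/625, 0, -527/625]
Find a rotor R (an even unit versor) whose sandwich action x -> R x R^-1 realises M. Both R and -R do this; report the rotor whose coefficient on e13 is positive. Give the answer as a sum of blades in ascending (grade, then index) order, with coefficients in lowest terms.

Method: write R = a + b12*e12 + b13*e13 + b23*e23 with a^2 + b12^2 + b13^2 + b23^2 = 1 (so R^-1 = ~R). Expanding the columns R e_j ~R gives tr M = 4a^2 - 1 and, from the antisymmetric part, M21 - M12 = -4a*b12, M13 - M31 = 4a*b13, M32 - M23 = -4a*b23.
Here tr M = -429/625, so a^2 = (1 + tr M)/4 = 49/625 and a = ±7/25. Taking a = 7/25: M21 - M12 = 0, M13 - M31 = -672/625, M32 - M23 = 0, giving b12 = 0, b13 = -24/25, b23 = 0, i.e. R = 7/25 - 24/25*e13.
Its e13 coefficient is negative, so report the other preimage -R.
Answer: -7/25 + 24/25*e13. Sheet selection: the two-to-one cover makes ±R indistinguishable at the matrix level (trace -429/625), so uniqueness comes from the required sign on e13.


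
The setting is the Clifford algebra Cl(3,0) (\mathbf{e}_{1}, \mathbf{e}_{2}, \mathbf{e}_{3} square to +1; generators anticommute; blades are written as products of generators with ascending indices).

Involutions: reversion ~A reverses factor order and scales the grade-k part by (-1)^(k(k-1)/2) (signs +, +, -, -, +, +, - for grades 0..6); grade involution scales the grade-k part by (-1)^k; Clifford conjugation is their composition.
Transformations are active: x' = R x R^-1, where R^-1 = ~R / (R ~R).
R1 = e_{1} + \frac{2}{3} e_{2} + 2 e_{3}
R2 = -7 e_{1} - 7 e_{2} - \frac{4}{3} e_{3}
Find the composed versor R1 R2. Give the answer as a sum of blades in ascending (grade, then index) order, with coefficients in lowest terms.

Distribute over the terms of R1 (each basis-blade product reordered to ascending indices, repeated generators contracted through their squares):
(e_{1}) R2 = -7 - 7 e_{1} e_{2} - \frac{4}{3} e_{1} e_{3}
(\frac{2}{3} e_{2}) R2 = -\frac{14}{3} + \frac{14}{3} e_{1} e_{2} - \frac{8}{9} e_{2} e_{3}
(2 e_{3}) R2 = -\frac{8}{3} + 14 e_{1} e_{3} + 14 e_{2} e_{3}
Summing the partial products and collecting blades:
Answer: -\frac{43}{3} - \frac{7}{3} e_{1} e_{2} + \frac{38}{3} e_{1} e_{3} + \frac{118}{9} e_{2} e_{3}


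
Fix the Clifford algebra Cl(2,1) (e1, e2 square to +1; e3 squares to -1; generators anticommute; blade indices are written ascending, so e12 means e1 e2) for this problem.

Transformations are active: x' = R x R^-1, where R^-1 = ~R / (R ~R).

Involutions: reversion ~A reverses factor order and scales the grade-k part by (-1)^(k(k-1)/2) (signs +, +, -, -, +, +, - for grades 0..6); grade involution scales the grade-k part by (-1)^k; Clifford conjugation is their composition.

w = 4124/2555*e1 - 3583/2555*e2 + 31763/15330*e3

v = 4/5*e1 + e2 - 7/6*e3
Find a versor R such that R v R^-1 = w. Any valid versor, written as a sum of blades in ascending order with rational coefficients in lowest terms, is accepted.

Key observation: q(v) = q(w) = 251/900 (sandwiches preserve the norm), so R = v + w = 6168/2555*e1 - 1028/2555*e2 + 2313/2555*e3 works whenever it is invertible — the component of v along it is kept and (v - w)/2 reverses, sending v to w.
Answer: 6168/2555*e1 - 1028/2555*e2 + 2313/2555*e3


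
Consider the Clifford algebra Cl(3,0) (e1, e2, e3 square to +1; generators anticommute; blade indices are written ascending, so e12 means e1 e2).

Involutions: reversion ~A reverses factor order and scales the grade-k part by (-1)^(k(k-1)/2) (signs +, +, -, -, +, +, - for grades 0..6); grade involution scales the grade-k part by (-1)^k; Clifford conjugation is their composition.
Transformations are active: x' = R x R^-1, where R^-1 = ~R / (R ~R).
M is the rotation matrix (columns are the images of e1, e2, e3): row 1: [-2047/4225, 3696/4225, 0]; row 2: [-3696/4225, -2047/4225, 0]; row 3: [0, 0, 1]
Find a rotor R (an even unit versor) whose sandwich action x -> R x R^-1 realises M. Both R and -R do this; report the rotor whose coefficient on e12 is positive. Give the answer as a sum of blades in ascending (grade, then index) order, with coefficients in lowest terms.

Method: write R = a + b12*e12 + b13*e13 + b23*e23 with a^2 + b12^2 + b13^2 + b23^2 = 1 (so R^-1 = ~R). Expanding the columns R e_j ~R gives tr M = 4a^2 - 1 and, from the antisymmetric part, M21 - M12 = -4a*b12, M13 - M31 = 4a*b13, M32 - M23 = -4a*b23.
Here tr M = 131/4225, so a^2 = (1 + tr M)/4 = 1089/4225 and a = ±33/65. Taking a = 33/65: M21 - M12 = -7392/4225, M13 - M31 = 0, M32 - M23 = 0, giving b12 = 56/65, b13 = 0, b23 = 0, i.e. R = 33/65 + 56/65*e12.
Its e12 coefficient is already positive.
Answer: 33/65 + 56/65*e12. Why the constraint matters: R and -R act identically through the sandwich — M has trace 131/4225 either way — so only the sign condition on e12 picks one of the two preimages.


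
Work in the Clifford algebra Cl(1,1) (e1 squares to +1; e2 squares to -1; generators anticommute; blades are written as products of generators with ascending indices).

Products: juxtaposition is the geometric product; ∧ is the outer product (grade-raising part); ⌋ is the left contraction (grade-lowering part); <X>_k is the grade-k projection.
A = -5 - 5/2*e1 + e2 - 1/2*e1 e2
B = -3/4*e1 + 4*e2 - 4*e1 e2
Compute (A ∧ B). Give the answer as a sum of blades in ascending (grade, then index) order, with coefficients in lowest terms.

step 1: 15/4*e1 - 20*e2 + 43/4*e1 e2
Answer: 15/4*e1 - 20*e2 + 43/4*e1 e2


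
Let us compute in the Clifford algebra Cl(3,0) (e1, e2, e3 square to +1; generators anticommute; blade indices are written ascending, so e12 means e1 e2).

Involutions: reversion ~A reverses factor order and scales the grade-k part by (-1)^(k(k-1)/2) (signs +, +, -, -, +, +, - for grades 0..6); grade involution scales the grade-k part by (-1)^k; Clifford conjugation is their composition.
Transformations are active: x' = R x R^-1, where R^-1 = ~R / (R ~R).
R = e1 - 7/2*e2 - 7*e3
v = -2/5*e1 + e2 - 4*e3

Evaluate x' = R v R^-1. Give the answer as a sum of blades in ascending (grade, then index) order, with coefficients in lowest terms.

~R = e1 - 7/2*e2 - 7*e3, and R ~R = 249/4, so R^-1 = ~R / (249/4).
R v = 241/10 - 2/5*e12 - 34/5*e13 + 21*e23
Answer: 1462/1245*e1 - 4619/1245*e2 - 1768/1245*e3


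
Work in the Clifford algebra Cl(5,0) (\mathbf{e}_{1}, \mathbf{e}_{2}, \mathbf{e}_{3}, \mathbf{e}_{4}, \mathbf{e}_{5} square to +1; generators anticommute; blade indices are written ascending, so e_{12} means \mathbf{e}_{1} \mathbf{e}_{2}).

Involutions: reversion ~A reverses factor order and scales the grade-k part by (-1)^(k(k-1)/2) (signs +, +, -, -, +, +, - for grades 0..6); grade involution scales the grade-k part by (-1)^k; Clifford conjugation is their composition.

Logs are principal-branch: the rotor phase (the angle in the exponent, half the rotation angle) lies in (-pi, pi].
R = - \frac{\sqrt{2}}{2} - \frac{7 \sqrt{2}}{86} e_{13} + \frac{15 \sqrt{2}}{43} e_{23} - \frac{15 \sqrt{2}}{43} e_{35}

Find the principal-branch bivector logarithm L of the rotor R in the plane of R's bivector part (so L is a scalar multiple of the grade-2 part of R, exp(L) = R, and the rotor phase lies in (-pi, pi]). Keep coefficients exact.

The scalar part of R is - \frac{\sqrt{2}}{2}, which pins the rotor phase on the principal branch; dividing the bivector part by the sine of that phase recovers the unit plane, and L is the phase times that plane.
Concretely: cos(phase) = - \frac{\sqrt{2}}{2} gives phase = ±\frac{3 \pi}{4}, and since phase/sin(phase) is even the sign is immaterial: L = (phase/sin(phase)) * <R>_2 = (\frac{3 \sqrt{2} \pi}{4}) * <R>_2.
Answer: - \frac{21 \pi}{172} e_{13} + \frac{45 \pi}{86} e_{23} - \frac{45 \pi}{86} e_{35}


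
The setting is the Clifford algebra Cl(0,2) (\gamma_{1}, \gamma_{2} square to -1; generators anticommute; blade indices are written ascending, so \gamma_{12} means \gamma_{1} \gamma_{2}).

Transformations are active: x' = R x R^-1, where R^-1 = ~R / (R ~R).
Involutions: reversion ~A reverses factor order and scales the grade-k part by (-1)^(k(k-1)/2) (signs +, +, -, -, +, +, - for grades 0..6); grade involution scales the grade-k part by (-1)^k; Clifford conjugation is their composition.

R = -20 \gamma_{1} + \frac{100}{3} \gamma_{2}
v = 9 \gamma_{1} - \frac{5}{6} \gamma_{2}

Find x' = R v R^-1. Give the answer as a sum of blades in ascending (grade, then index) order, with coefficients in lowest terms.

~R = -20 \gamma_{1} + \frac{100}{3} \gamma_{2}, and R ~R = -\frac{13600}{9}, so R^-1 = ~R / (-\frac{13600}{9}).
R v = \frac{1870}{9} - \frac{850}{3} \gamma_{12}
Answer: -\frac{7}{2} \gamma_{1} - \frac{25}{3} \gamma_{2}


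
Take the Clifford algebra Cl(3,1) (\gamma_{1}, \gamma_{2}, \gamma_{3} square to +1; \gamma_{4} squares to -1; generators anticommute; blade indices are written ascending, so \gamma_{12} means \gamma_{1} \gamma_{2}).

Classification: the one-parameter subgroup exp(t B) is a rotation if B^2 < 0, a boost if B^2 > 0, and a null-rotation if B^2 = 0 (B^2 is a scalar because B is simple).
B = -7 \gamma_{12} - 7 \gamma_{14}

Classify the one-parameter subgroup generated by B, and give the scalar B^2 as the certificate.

B^2 term by term: the squares give (-7)^2*(\gamma_{12})^2 + (-7)^2*(\gamma_{14})^2 = 49*(-1) + 49*(+1) = 0 (each basis 2-blade squares to minus the product of its generators' squares); cross terms between blades sharing an index anticommute and cancel. So B^2 = 0.
Answer: null-rotation, certificate B^2 = 0. The class reads off the invariant scalar 0 directly.


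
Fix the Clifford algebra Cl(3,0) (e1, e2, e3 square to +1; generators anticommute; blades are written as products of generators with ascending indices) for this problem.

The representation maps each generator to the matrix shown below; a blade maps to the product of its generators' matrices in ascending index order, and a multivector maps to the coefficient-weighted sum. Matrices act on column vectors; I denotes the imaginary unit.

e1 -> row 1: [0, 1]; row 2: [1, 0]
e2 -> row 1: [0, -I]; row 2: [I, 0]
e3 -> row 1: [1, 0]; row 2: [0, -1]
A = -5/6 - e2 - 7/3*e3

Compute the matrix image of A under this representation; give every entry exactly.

M = (-5/6)*1 + (-1)*rho(e2) + (-7/3)*rho(e3), summed entrywise (1 is the identity matrix):
Answer: row 1: [-19/6, I]; row 2: [-I, 3/2]


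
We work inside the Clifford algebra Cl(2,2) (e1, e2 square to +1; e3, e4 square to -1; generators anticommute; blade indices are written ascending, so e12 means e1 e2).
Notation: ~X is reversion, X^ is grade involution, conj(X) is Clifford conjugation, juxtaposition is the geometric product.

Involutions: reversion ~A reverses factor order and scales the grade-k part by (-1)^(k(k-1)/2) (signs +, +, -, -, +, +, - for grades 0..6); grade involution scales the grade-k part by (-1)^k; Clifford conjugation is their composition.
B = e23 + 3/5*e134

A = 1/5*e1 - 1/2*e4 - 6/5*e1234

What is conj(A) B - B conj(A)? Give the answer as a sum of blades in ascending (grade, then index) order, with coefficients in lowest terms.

first term: -18/25*e2 - 3/10*e13 - 6/5*e14 - 3/25*e34 - 1/5*e123 + 1/2*e234
second term: 18/25*e2 - 3/10*e13 - 6/5*e14 - 3/25*e34 - 1/5*e123 + 1/2*e234
Answer: -36/25*e2


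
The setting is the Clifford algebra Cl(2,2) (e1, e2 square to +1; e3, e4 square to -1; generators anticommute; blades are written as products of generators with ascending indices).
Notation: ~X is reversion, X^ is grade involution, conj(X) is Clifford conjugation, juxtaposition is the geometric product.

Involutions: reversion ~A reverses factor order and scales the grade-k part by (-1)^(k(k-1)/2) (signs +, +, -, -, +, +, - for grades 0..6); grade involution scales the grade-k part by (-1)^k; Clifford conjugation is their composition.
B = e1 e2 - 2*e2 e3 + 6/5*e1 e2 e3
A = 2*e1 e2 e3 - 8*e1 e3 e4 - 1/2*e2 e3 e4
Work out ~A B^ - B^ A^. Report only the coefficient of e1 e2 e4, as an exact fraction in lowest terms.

first term: 12/5 + 4*e1 + 2*e3 - e4 + 3/5*e1 e4 - 48/5*e2 e4 - 16*e1 e2 e4 - 1/2*e1 e3 e4 + 8*e2 e3 e4
second term: 12/5 + 4*e1 + 2*e3 - e4 - 3/5*e1 e4 + 48/5*e2 e4 + 16*e1 e2 e4 + 1/2*e1 e3 e4 - 8*e2 e3 e4
Answer: -32


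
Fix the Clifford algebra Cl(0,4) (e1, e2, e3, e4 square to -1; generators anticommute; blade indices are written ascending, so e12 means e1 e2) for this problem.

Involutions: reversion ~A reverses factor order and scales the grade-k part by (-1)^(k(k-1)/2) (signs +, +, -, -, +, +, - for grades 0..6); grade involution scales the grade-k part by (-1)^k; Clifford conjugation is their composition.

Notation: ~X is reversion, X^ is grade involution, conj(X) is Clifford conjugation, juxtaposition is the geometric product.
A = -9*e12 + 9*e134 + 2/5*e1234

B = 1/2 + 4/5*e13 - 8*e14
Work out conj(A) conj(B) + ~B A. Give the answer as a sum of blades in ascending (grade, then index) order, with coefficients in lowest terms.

first term: 72*e3 + 36/5*e4 + 9/2*e12 - 52/5*e23 + 1792/25*e24 + 9/2*e134 + 1/5*e1234
second term: 72*e3 + 36/5*e4 - 9/2*e12 - 52/5*e23 + 1792/25*e24 + 9/2*e134 + 1/5*e1234
Answer: 144*e3 + 72/5*e4 - 104/5*e23 + 3584/25*e24 + 9*e134 + 2/5*e1234


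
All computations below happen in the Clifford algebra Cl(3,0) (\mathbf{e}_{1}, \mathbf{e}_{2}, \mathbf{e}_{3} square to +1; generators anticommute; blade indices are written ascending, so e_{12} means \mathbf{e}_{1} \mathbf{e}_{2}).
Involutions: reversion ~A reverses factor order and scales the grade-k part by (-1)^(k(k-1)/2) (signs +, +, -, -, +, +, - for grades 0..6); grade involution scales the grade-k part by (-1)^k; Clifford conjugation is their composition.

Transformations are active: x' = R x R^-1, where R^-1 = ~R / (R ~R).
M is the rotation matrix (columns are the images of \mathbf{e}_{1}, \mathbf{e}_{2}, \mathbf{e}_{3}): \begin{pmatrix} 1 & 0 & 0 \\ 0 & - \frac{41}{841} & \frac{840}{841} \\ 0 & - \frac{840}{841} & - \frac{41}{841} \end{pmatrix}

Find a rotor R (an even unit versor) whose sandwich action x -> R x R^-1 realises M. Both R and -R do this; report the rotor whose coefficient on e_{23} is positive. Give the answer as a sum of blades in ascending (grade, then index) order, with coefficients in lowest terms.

Method: write R = a + b12*e_{12} + b13*e_{13} + b23*e_{23} with a^2 + b12^2 + b13^2 + b23^2 = 1 (so R^-1 = ~R). Expanding the columns R e_j ~R gives tr M = 4a^2 - 1 and, from the antisymmetric part, M21 - M12 = -4a*b12, M13 - M31 = 4a*b13, M32 - M23 = -4a*b23.
Here tr M = \frac{759}{841}, so a^2 = (1 + tr M)/4 = \frac{400}{841} and a = ±\frac{20}{29}. Taking a = \frac{20}{29}: M21 - M12 = 0, M13 - M31 = 0, M32 - M23 = -\frac{1680}{841}, giving b12 = 0, b13 = 0, b23 = \frac{21}{29}, i.e. R = \frac{20}{29} + \frac{21}{29} e_{23}.
Its e_{23} coefficient is already positive.
Answer: \frac{20}{29} + \frac{21}{29} e_{23}. Note: both R and -R realise this M (trace \frac{759}{841}); the covering map identifies them, and the e_{23}-coefficient sign is the tie-breaker.
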